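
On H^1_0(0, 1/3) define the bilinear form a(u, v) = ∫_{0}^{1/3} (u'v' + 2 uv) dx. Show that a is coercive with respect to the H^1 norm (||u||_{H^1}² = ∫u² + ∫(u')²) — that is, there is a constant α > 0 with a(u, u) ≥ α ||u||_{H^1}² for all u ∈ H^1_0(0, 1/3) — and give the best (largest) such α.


α = 1

Coercivity of a(·,·) on H^1_0(0, 1/3) means a(u, u) ≥ α ||u||_{H^1}² for every u ∈ H^1_0.
The interval has length L = 1/3, and Poincaré/coercivity depend only on L. Here a(u, u) = ∫(u')² + (2)·∫u².
Here c = 2 ≥ 1, so a(u,u) = ∫(u')² + c∫u² ≥ ∫(u')² + ∫u² = ||u||_{H^1}², i.e. α = 1 works. No larger α is possible: a(u,u) ≥ α||u||_{H^1}² means (1−α)∫(u')² ≥ (α−c)∫u², and for the modes u_n = sin(nπ(x−x₀)/L) (x₀ the left endpoint) one has ∫u_n²/∫(u_n')² = (L/(nπ))² → 0, so a(u_n,u_n)/||u_n||_{H^1}² → 1. Hence the optimal constant is α = 1.
Therefore α = 1.


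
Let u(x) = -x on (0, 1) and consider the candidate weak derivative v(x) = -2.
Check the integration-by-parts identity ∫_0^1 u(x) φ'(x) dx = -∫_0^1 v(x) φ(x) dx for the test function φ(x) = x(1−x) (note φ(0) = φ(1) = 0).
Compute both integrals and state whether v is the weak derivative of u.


LHS = 1/6, RHS = 1/3. No, v is not the weak derivative of u.

u(x) = -x, classical derivative u'(x) = -1.
φ(x) = x(1−x), so φ'(x) = 1 - 2*x.
Note φ(0) = φ(1) = 0, so the boundary term u·φ vanishes.
LHS = ∫_0^1 u(x) φ'(x) dx = ∫_0^1 (2*x^2 - x) dx. Term by term:
  ∫_0^1 2*x^2 dx = 2/3;  ∫_0^1 -x dx = -1/2.
Sum: 2/3 − 1/2 = 1/6.
So LHS = 1/6.
∫_0^1 v(x) φ(x) dx = ∫_0^1 (2*x^2 - 2*x) dx. Term by term:
  ∫_0^1 2*x^2 dx = 2/3;  ∫_0^1 -2*x dx = -1.
Sum: 2/3 − 1 = -1/3.
So RHS = -∫_0^1 v(x) φ(x) dx = 1/3.
LHS − RHS = -1/6 ≠ 0, so the identity fails.
(For a valid weak derivative the identity must hold for EVERY test function, in particular this one. The failure shows v is NOT the weak derivative of u.)
Correct weak derivative would be u'(x) = -1.


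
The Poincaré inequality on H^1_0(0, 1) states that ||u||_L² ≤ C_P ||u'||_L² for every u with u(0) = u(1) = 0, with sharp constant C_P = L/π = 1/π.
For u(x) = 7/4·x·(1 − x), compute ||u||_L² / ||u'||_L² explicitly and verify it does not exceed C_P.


||u||_L² / ||u'||_L² = sqrt(10)/10 < C_P = 1/π.

u(x) = 7/4·x·(1 − x), so u'(x) = 7/4 - 7*x/2.
u(x) = 7/4·x·(1 − x) vanishes at x = 0 and x = 1, so u ∈ H^1_0(0, 1). Differentiate via the product rule and integrate the resulting polynomials term by term.
  ∫_0^1 u² dx = ∫_0^1 (49*x^4/16 - 49*x^3/8 + 49*x^2/16) dx. Term by term:
    ∫_0^1 49*x^4/16 dx = 49/80;  ∫_0^1 -49*x^3/8 dx = -49/32;  ∫_0^1 49*x^2/16 dx = 49/48.
  Sum: 49/80 − 49/32 + 49/48 = 49/480.
  ∫_0^1 (u')² dx = ∫_0^1 (49*x^2/4 - 49*x/4 + 49/16) dx. Term by term:
    ∫_0^1 49*x^2/4 dx = 49/12;  ∫_0^1 -49*x/4 dx = -49/8;  ∫_0^1 49/16 dx = 49/16.
  Sum: 49/12 − 49/8 + 49/16 = 49/48.
∫_0^1 u² dx = 49/480, so ||u||_L² = 7*sqrt(30)/120.
∫_0^1 (u')² dx = 49/48, so ||u'||_L² = 7*sqrt(3)/12.
Ratio ||u||_L² / ||u'||_L² = sqrt(10)/10.
Sharp Poincaré constant on H^1_0(0, 1) is C_P = L/π = 1/π, achieved by sin(π·x).
A polynomial bump cannot attain the sharp Poincaré constant (only the first sine eigenfunction does), so the ratio is strictly less than C_P, consistent with ||u||_L² ≤ C_P ||u'||_L².


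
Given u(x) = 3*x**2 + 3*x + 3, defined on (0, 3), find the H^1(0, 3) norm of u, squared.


||u||_{H^1}^2 = 16659/10

The H^1 norm (squared) on an interval (0, L) is
  ||u||_{H^1}^2 = ∫_0^L u(x)^2 dx + ∫_0^L u'(x)^2 dx.
Compute u'(x) = 6*x + 3.
Then u(x)^2 = 9*x**4 + 18*x**3 + 27*x**2 + 18*x + 9 and u'(x)^2 = 36*x**2 + 36*x + 9.
Integrate each monomial from 0 to 3 using ∫_0^3 c·x^n dx = c·3^(n+1)/(n+1):
  ∫_0^3 u(x)^2 dx = ∫_0^3 (9*x^4 + 18*x^3 + 27*x^2 + 18*x + 9) dx. Term by term:
    ∫_0^3 9*x^4 dx = 2187/5;  ∫_0^3 18*x^3 dx = 729/2;  ∫_0^3 27*x^2 dx = 243;
    ∫_0^3 18*x dx = 81;  ∫_0^3 9 dx = 27.
  Sum: 2187/5 + 729/2 + 243 + 81 + 27 = 11529/10.
  ∫_0^3 u'(x)^2 dx = ∫_0^3 (36*x^2 + 36*x + 9) dx. Term by term:
    ∫_0^3 36*x^2 dx = 324;  ∫_0^3 36*x dx = 162;  ∫_0^3 9 dx = 27.
  Sum: 324 + 162 + 27 = 513.
Adding: ||u||_{H^1}^2 = 11529/10 + 513 = 16659/10.


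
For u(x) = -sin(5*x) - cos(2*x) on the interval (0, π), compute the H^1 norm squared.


||u||_{H^1(0,π)}^2 = 100/21 + 31*π/2

u'(x) = 2*sin(2*x) - 5*cos(5*x).
Expand u² and (u')² and integrate term by term on (0, π), using: for integers n ≥ 1, ∫_0^π sin²(nx) dx = ∫_0^π cos²(nx) dx = π/2; for n ≠ n', ∫_0^π sin(nx)sin(n'x) dx = ∫_0^π cos(nx)cos(n'x) dx = 0; and by product-to-sum, ∫_0^π sin(nx)cos(n'x) dx = ½∫_0^π [sin((n+n')x) + sin((n−n')x)] dx, which is 0 when n+n' is even and 2n/(n²−n'²) when n+n' is odd (it need not vanish on (0, π)).
  u² squared terms: (-1)²·∫cos(2x)² dx = 1·π/2 = π/2;  (-1)²·∫sin(5x)² dx = 1·π/2 = π/2.
  u² cross terms: 2·(-1)·(-1)·∫cos(2x)·sin(5x) dx = 2·(10/21) = 20/21.
  So ∫_0^π u² dx = π/2 + π/2 + 20/21 = 20/21 + π.
  (u')² squared terms: (-5)²·∫cos(5x)² dx = 25·π/2 = 25*π/2;  (2)²·∫sin(2x)² dx = 4·π/2 = 2*π.
  (u')² cross terms: 2·(-5)·(2)·∫cos(5x)·sin(2x) dx = -20·(-4/21) = 80/21.
  So ∫_0^π (u')² dx = 25*π/2 + 2*π + 80/21 = 80/21 + 29*π/2.
||u||_{H^1}^2 = (20/21 + π) + (80/21 + 29*π/2) = 100/21 + 31*π/2.


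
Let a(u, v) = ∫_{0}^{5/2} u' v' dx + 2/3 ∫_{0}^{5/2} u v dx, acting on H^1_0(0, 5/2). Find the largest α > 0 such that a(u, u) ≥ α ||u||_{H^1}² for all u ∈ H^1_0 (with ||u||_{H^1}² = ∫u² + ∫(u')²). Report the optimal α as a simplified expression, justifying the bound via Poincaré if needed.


α = 2*(25 + 6*π^2)/(3*(25 + 4*π^2))

Coercivity of a(·,·) on H^1_0(0, 5/2) means a(u, u) ≥ α ||u||_{H^1}² for every u ∈ H^1_0.
The interval has length L = 5/2, and Poincaré/coercivity depend only on L. Here a(u, u) = ∫(u')² + (2/3)·∫u².
Here 0 < c = 2/3 < 1. The condition a(u,u) ≥ α||u||_{H^1}² reads (1−α)∫(u')² ≥ (α−c)∫u². Any admissible α is ≤ 1 (rapidly oscillating u have ∫u²/∫(u')² → 0), and α = 1 would force 0 ≥ (1−c)∫u², impossible since c < 1; so 1−α > 0. By the sharp Poincaré inequality on H^1_0 of an interval of length L, ∫(u')² ≥ (π/L)²∫u² with equality for the first sine mode sin(π(x−x₀)/L) (x₀ the left endpoint), so the inequality holds for all u iff (1−α)(π/L)² ≥ α − c, i.e. α ≤ ((π/L)² + c)/((π/L)² + 1) = (1 + c(L/π)²)/(1 + (L/π)²). With (π/L)² = 4*π^2/25 and c = 2/3, the largest admissible constant is α = ((π/L)² + c)/((π/L)² + 1).
Simplifying, α = 2*(25 + 6*π^2)/(3*(25 + 4*π^2)).


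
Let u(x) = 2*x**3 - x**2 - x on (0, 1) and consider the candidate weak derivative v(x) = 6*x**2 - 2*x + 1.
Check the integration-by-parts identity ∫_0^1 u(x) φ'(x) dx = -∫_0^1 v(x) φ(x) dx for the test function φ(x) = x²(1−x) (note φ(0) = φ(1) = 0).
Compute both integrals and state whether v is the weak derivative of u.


LHS = -1/60, RHS = -11/60. No, v is not the weak derivative of u.

u(x) = 2*x**3 - x**2 - x, classical derivative u'(x) = 6*x**2 - 2*x - 1.
φ(x) = x²(1−x), so φ'(x) = x*(2 - 3*x).
Note φ(0) = φ(1) = 0, so the boundary term u·φ vanishes.
LHS = ∫_0^1 u(x) φ'(x) dx = ∫_0^1 (-6*x^5 + 7*x^4 + x^3 - 2*x^2) dx. Term by term:
  ∫_0^1 -6*x^5 dx = -1;  ∫_0^1 7*x^4 dx = 7/5;  ∫_0^1 x^3 dx = 1/4;
  ∫_0^1 -2*x^2 dx = -2/3.
Sum: -1 + 7/5 + 1/4 − 2/3 = -1/60.
So LHS = -1/60.
∫_0^1 v(x) φ(x) dx = ∫_0^1 (-6*x^5 + 8*x^4 - 3*x^3 + x^2) dx. Term by term:
  ∫_0^1 -6*x^5 dx = -1;  ∫_0^1 8*x^4 dx = 8/5;  ∫_0^1 -3*x^3 dx = -3/4;
  ∫_0^1 x^2 dx = 1/3.
Sum: -1 + 8/5 − 3/4 + 1/3 = 11/60.
So RHS = -∫_0^1 v(x) φ(x) dx = -11/60.
LHS − RHS = 1/6 ≠ 0, so the identity fails.
(For a valid weak derivative the identity must hold for EVERY test function, in particular this one. The failure shows v is NOT the weak derivative of u.)
Correct weak derivative would be u'(x) = 6*x**2 - 2*x - 1.


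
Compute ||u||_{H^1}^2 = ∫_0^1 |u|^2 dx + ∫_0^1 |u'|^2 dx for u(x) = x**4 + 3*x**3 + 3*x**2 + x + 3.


||u||_{H^1}^2 = 32497/252

The H^1 norm (squared) on an interval (0, L) is
  ||u||_{H^1}^2 = ∫_0^L u(x)^2 dx + ∫_0^L u'(x)^2 dx.
Compute u'(x) = 4*x**3 + 9*x**2 + 6*x + 1.
Then u(x)^2 = x**8 + 6*x**7 + 15*x**6 + 20*x**5 + 21*x**4 + 24*x**3 + 19*x**2 + 6*x + 9 and u'(x)^2 = 16*x**6 + 72*x**5 + 129*x**4 + 116*x**3 + 54*x**2 + 12*x + 1.
Integrate each monomial from 0 to 1 using ∫_0^1 c·x^n dx = c·1^(n+1)/(n+1):
  ∫_0^1 u(x)^2 dx = ∫_0^1 (x^8 + 6*x^7 + 15*x^6 + 20*x^5 + 21*x^4 + 24*x^3 + 19*x^2 + 6*x + 9) dx. Term by term:
    ∫_0^1 x^8 dx = 1/9;  ∫_0^1 6*x^7 dx = 3/4;  ∫_0^1 15*x^6 dx = 15/7;
    ∫_0^1 20*x^5 dx = 10/3;  ∫_0^1 21*x^4 dx = 21/5;  ∫_0^1 24*x^3 dx = 6;
    ∫_0^1 19*x^2 dx = 19/3;  ∫_0^1 6*x dx = 3;  ∫_0^1 9 dx = 9.
  Sum: 1/9 + 3/4 + 15/7 + 10/3 + 21/5 + 6 + 19/3 + 3 + 9 = 43937/1260.
  ∫_0^1 u'(x)^2 dx = ∫_0^1 (16*x^6 + 72*x^5 + 129*x^4 + 116*x^3 + 54*x^2 + 12*x + 1) dx. Term by term:
    ∫_0^1 16*x^6 dx = 16/7;  ∫_0^1 72*x^5 dx = 12;  ∫_0^1 129*x^4 dx = 129/5;
    ∫_0^1 116*x^3 dx = 29;  ∫_0^1 54*x^2 dx = 18;  ∫_0^1 12*x dx = 6;
    ∫_0^1 1 dx = 1.
  Sum: 16/7 + 12 + 129/5 + 29 + 18 + 6 + 1 = 3293/35.
Adding: ||u||_{H^1}^2 = 43937/1260 + 3293/35 = 32497/252.


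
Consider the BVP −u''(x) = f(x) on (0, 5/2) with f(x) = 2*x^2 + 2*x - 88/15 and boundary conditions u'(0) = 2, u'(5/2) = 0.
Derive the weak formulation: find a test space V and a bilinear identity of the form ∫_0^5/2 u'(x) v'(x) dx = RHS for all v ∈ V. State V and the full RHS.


V = H^1(0, 5/2) (v unrestricted at boundary; u is determined up to an additive constant); weak form: ∫_0^5/2 u'v' dx = ∫_0^5/2 (2*x^2 + 2*x - 88/15) v dx − 2·v(0) for all v ∈ V.

Multiply both sides by a test function v and integrate from 0 to 5/2:
  ∫_0^5/2 −u''(x) v(x) dx = ∫_0^5/2 f(x) v(x) dx.
Integrate the LHS by parts once:
  ∫_0^5/2 −u'' v dx = −[u'(x) v(x)]_0^5/2 + ∫_0^5/2 u'(x) v'(x) dx.
Thus ∫_0^5/2 u'(x) v'(x) dx = ∫_0^5/2 f(x) v(x) dx + [u'(x) v(x)]_0^5/2.
Choose V so that boundary terms are either known or forced to vanish.
u has inhomogeneous Neumann u'(0) = 2, u'(5/2) = 0. [u' v]_0^5/2 = (0)·v(5/2) − (2)·v(0) = − 2·v(0). Take V = H^1(0, 5/2); boundary term becomes part of RHS.
Weak formulation: find u (satisfying any essential BC) such that ∫_0^5/2 u'(x) v'(x) dx = ∫_0^5/2 f v dx − 2·v(0) for all v ∈ V (Neumann data are natural BCs: they enter the RHS as boundary terms).
Substituting f(x) = 2*x^2 + 2*x - 88/15, the right-hand side is ∫_0^5/2 (2*x^2 + 2*x - 88/15) v dx − 2·v(0).
Compatibility check (pure Neumann): taking v ≡ 1 ∈ V gives 0 = ∫_0^5/2 f dx + (0) − (2), i.e. ∫_0^5/2 f dx must equal u'(0) − u'(5/2) = 2. Indeed ∫_0^5/2 (2*x^2 + 2*x - 88/15) dx = 2, so the data are compatible. The solution is then unique only up to an additive constant (fix it e.g. by requiring ∫_0^5/2 u dx = 0).


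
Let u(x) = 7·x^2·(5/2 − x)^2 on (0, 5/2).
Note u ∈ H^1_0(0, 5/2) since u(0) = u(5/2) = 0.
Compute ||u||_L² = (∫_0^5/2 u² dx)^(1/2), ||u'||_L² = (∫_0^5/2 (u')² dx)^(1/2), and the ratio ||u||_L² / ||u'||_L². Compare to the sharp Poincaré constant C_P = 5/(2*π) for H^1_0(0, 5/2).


||u||_L² / ||u'||_L² = 5*sqrt(3)/12 < C_P = 5/(2*π).

u(x) = 7·x^2·(5/2 − x)^2, so u'(x) = 7*x*(2*x - 5)*(4*x - 5)/2.
u(x) = 7·x^2·(5/2 − x)^2 vanishes at x = 0 and x = 5/2, so u ∈ H^1_0(0, 5/2). Differentiate via the product rule and integrate the resulting polynomials term by term.
  ∫_0^5/2 u² dx = ∫_0^5/2 (49*x^8 - 490*x^7 + 3675*x^6/2 - 6125*x^5/2 + 30625*x^4/16) dx. Term by term:
    ∫_0^5/2 49*x^8 dx = 95703125/4608;  ∫_0^5/2 -490*x^7 dx = -95703125/1024;  ∫_0^5/2 3675*x^6/2 dx = 41015625/256;
    ∫_0^5/2 -6125*x^5/2 dx = -95703125/768;  ∫_0^5/2 30625*x^4/16 dx = 19140625/512.
  Sum: 95703125/4608 − 95703125/1024 + 41015625/256 − 95703125/768 + 19140625/512 = 2734375/9216.
  ∫_0^5/2 (u')² dx = ∫_0^5/2 (784*x^6 - 5880*x^5 + 15925*x^4 - 18375*x^3 + 30625*x^2/4) dx. Term by term:
    ∫_0^5/2 784*x^6 dx = 546875/8;  ∫_0^5/2 -5880*x^5 dx = -3828125/16;  ∫_0^5/2 15925*x^4 dx = 9953125/32;
    ∫_0^5/2 -18375*x^3 dx = -11484375/64;  ∫_0^5/2 30625*x^2/4 dx = 3828125/96.
  Sum: 546875/8 − 3828125/16 + 9953125/32 − 11484375/64 + 3828125/96 = 109375/192.
∫_0^5/2 u² dx = 2734375/9216, so ||u||_L² = 625*sqrt(7)/96.
∫_0^5/2 (u')² dx = 109375/192, so ||u'||_L² = 125*sqrt(21)/24.
Ratio ||u||_L² / ||u'||_L² = 5*sqrt(3)/12.
Sharp Poincaré constant on H^1_0(0, 5/2) is C_P = L/π = 5/(2*π), achieved by sin(2*π/5·x).
A polynomial bump cannot attain the sharp Poincaré constant (only the first sine eigenfunction does), so the ratio is strictly less than C_P, consistent with ||u||_L² ≤ C_P ||u'||_L².


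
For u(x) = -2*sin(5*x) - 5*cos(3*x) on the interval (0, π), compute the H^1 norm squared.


||u||_{H^1(0,π)}^2 = 177*π

u'(x) = 15*sin(3*x) - 10*cos(5*x).
Expand u² and (u')² and integrate term by term on (0, π), using: for integers n ≥ 1, ∫_0^π sin²(nx) dx = ∫_0^π cos²(nx) dx = π/2; for n ≠ n', ∫_0^π sin(nx)sin(n'x) dx = ∫_0^π cos(nx)cos(n'x) dx = 0; and by product-to-sum, ∫_0^π sin(nx)cos(n'x) dx = ½∫_0^π [sin((n+n')x) + sin((n−n')x)] dx, which is 0 when n+n' is even and 2n/(n²−n'²) when n+n' is odd (it need not vanish on (0, π)).
  u² squared terms: (-5)²·∫cos(3x)² dx = 25·π/2 = 25*π/2;  (-2)²·∫sin(5x)² dx = 4·π/2 = 2*π.
  u² cross terms: 2·(-5)·(-2)·∫cos(3x)·sin(5x) dx = 20·(0) = 0.
  So ∫_0^π u² dx = 25*π/2 + 2*π + 0 = 29*π/2.
  (u')² squared terms: (-10)²·∫cos(5x)² dx = 100·π/2 = 50*π;  (15)²·∫sin(3x)² dx = 225·π/2 = 225*π/2.
  (u')² cross terms: 2·(-10)·(15)·∫cos(5x)·sin(3x) dx = -300·(0) = 0.
  So ∫_0^π (u')² dx = 50*π + 225*π/2 + 0 = 325*π/2.
||u||_{H^1}^2 = (29*π/2) + (325*π/2) = 177*π.


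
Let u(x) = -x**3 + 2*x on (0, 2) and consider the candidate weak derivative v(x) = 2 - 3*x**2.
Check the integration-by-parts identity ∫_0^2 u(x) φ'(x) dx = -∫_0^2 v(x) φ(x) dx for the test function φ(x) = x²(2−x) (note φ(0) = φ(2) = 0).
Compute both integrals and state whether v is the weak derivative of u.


LHS = 56/15, RHS = 56/15. Yes, v = u' weakly.

u(x) = -x**3 + 2*x, classical derivative u'(x) = 2 - 3*x**2.
φ(x) = x²(2−x), so φ'(x) = x*(4 - 3*x).
Note φ(0) = φ(2) = 0, so the boundary term u·φ vanishes.
LHS = ∫_0^2 u(x) φ'(x) dx = ∫_0^2 (3*x^5 - 4*x^4 - 6*x^3 + 8*x^2) dx. Term by term:
  ∫_0^2 3*x^5 dx = 32;  ∫_0^2 -4*x^4 dx = -128/5;  ∫_0^2 -6*x^3 dx = -24;
  ∫_0^2 8*x^2 dx = 64/3.
Sum: 32 − 128/5 − 24 + 64/3 = 56/15.
So LHS = 56/15.
∫_0^2 v(x) φ(x) dx = ∫_0^2 (3*x^5 - 6*x^4 - 2*x^3 + 4*x^2) dx. Term by term:
  ∫_0^2 3*x^5 dx = 32;  ∫_0^2 -6*x^4 dx = -192/5;  ∫_0^2 -2*x^3 dx = -8;
  ∫_0^2 4*x^2 dx = 32/3.
Sum: 32 − 192/5 − 8 + 32/3 = -56/15.
So RHS = -∫_0^2 v(x) φ(x) dx = 56/15.
LHS = RHS, so the identity holds for this test φ.
Moreover u is smooth here and v(x) = u'(x) = 2 - 3*x**2 pointwise, so the identity holds for every test function. Hence v is the weak derivative of u.


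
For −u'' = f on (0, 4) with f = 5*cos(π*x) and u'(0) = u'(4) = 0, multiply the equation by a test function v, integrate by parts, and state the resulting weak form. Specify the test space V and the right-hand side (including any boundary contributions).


V = H^1(0, 4) (no boundary constraint on v; u is determined up to an additive constant); weak form: ∫_0^4 u'v' dx = ∫_0^4 (5*cos(π*x)) v dx for all v ∈ V.

Multiply both sides by a test function v and integrate from 0 to 4:
  ∫_0^4 −u''(x) v(x) dx = ∫_0^4 f(x) v(x) dx.
Integrate the LHS by parts once:
  ∫_0^4 −u'' v dx = −[u'(x) v(x)]_0^4 + ∫_0^4 u'(x) v'(x) dx.
Thus ∫_0^4 u'(x) v'(x) dx = ∫_0^4 f(x) v(x) dx + [u'(x) v(x)]_0^4.
Choose V so that boundary terms are either known or forced to vanish.
u has homogeneous Neumann: u'(0) = u'(4) = 0. So [u' v]_0^4 = 0·v(4) − 0·v(0) = 0 for any v; take V = H^1(0, 4).
Weak formulation: find u (satisfying any essential BC) such that ∫_0^4 u'(x) v'(x) dx = ∫_0^4 f v dx for all v ∈ V (homogeneous Neumann, so boundary terms vanish).
Substituting f(x) = 5*cos(π*x), the right-hand side is ∫_0^4 (5*cos(π*x)) v dx.
Compatibility check (pure Neumann): taking v ≡ 1 ∈ V gives 0 = ∫_0^4 f dx + (0) − (0), i.e. ∫_0^4 f dx must equal u'(0) − u'(4) = 0. Indeed ∫_0^4 (5*cos(π*x)) dx = 0, so the data are compatible. The solution is then unique only up to an additive constant (fix it e.g. by requiring ∫_0^4 u dx = 0).


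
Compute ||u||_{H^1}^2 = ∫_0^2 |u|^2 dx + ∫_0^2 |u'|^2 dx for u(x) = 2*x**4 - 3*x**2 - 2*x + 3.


||u||_{H^1}^2 = 40430/63

The H^1 norm (squared) on an interval (0, L) is
  ||u||_{H^1}^2 = ∫_0^L u(x)^2 dx + ∫_0^L u'(x)^2 dx.
Compute u'(x) = 8*x**3 - 6*x - 2.
Then u(x)^2 = 4*x**8 - 12*x**6 - 8*x**5 + 21*x**4 + 12*x**3 - 14*x**2 - 12*x + 9 and u'(x)^2 = 64*x**6 - 96*x**4 - 32*x**3 + 36*x**2 + 24*x + 4.
Integrate each monomial from 0 to 2 using ∫_0^2 c·x^n dx = c·2^(n+1)/(n+1):
  ∫_0^2 u(x)^2 dx = ∫_0^2 (4*x^8 - 12*x^6 - 8*x^5 + 21*x^4 + 12*x^3 - 14*x^2 - 12*x + 9) dx. Term by term:
    ∫_0^2 4*x^8 dx = 2048/9;  ∫_0^2 -12*x^6 dx = -1536/7;  ∫_0^2 -8*x^5 dx = -256/3;
    ∫_0^2 21*x^4 dx = 672/5;  ∫_0^2 12*x^3 dx = 48;  ∫_0^2 -14*x^2 dx = -112/3;
    ∫_0^2 -12*x dx = -24;  ∫_0^2 9 dx = 18.
  Sum: 2048/9 − 1536/7 − 256/3 + 672/5 + 48 − 112/3 − 24 + 18 = 19486/315.
  ∫_0^2 u'(x)^2 dx = ∫_0^2 (64*x^6 - 96*x^4 - 32*x^3 + 36*x^2 + 24*x + 4) dx. Term by term:
    ∫_0^2 64*x^6 dx = 8192/7;  ∫_0^2 -96*x^4 dx = -3072/5;  ∫_0^2 -32*x^3 dx = -128;
    ∫_0^2 36*x^2 dx = 96;  ∫_0^2 24*x dx = 48;  ∫_0^2 4 dx = 8.
  Sum: 8192/7 − 3072/5 − 128 + 96 + 48 + 8 = 20296/35.
Adding: ||u||_{H^1}^2 = 19486/315 + 20296/35 = 40430/63.


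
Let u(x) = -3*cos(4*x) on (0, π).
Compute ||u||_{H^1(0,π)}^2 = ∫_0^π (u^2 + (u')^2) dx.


||u||_{H^1(0,π)}^2 = 153*π/2

u'(x) = 12*sin(4*x).
Expand u² and (u')² and integrate term by term on (0, π), using: for integers n ≥ 1, ∫_0^π sin²(nx) dx = ∫_0^π cos²(nx) dx = π/2; for n ≠ n', ∫_0^π sin(nx)sin(n'x) dx = ∫_0^π cos(nx)cos(n'x) dx = 0; and by product-to-sum, ∫_0^π sin(nx)cos(n'x) dx = ½∫_0^π [sin((n+n')x) + sin((n−n')x)] dx, which is 0 when n+n' is even and 2n/(n²−n'²) when n+n' is odd (it need not vanish on (0, π)).
  u² squared terms: (-3)²·∫cos(4x)² dx = 9·π/2 = 9*π/2.
  So ∫_0^π u² dx = 9*π/2.
  (u')² squared terms: (12)²·∫sin(4x)² dx = 144·π/2 = 72*π.
  So ∫_0^π (u')² dx = 72*π.
||u||_{H^1}^2 = (9*π/2) + (72*π) = 153*π/2.


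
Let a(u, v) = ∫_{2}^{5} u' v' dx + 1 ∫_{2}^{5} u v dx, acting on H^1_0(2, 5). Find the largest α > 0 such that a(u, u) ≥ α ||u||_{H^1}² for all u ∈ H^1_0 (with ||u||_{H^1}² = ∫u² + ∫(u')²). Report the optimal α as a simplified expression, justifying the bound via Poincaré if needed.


α = 1

Coercivity of a(·,·) on H^1_0(2, 5) means a(u, u) ≥ α ||u||_{H^1}² for every u ∈ H^1_0.
The interval has length L = 3, and Poincaré/coercivity depend only on L. Here a(u, u) = ∫(u')² + (1)·∫u².
Here c = 1 ≥ 1, so a(u,u) = ∫(u')² + c∫u² ≥ ∫(u')² + ∫u² = ||u||_{H^1}², i.e. α = 1 works. No larger α is possible: a(u,u) ≥ α||u||_{H^1}² means (1−α)∫(u')² ≥ (α−c)∫u², and for the modes u_n = sin(nπ(x−x₀)/L) (x₀ the left endpoint) one has ∫u_n²/∫(u_n')² = (L/(nπ))² → 0, so a(u_n,u_n)/||u_n||_{H^1}² → 1. Hence the optimal constant is α = 1.
Therefore α = 1.


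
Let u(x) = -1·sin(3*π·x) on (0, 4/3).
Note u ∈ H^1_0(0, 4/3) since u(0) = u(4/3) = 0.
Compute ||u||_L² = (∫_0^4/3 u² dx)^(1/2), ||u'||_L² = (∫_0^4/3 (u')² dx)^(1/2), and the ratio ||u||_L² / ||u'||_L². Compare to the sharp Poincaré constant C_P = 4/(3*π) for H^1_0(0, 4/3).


||u||_L² / ||u'||_L² = 1/(3*π) < C_P = 4/(3*π).

u(x) = -1·sin(3*π·x), so u'(x) = -3*π*cos(3*π*x).
Writing u(x) = A·sin(kπx/L) with A = -1 and k = 4, use ∫_0^L sin²(kπx/L) dx = L/2 and ∫_0^L cos²(kπx/L) dx = L/2.
u² = 1·sin²(3*π·x) and (u')² = 9*π^2·cos²(3*π·x), and each of sin², cos² integrates to L/2 = 2/3 over (0, 4/3).
∫_0^4/3 u² dx = 2/3, so ||u||_L² = sqrt(6)/3.
∫_0^4/3 (u')² dx = 6*π^2, so ||u'||_L² = sqrt(6)*π.
Ratio ||u||_L² / ||u'||_L² = 1/(3*π).
Sharp Poincaré constant on H^1_0(0, 4/3) is C_P = L/π = 4/(3*π), achieved by sin(3*π/4·x).
This is the k = 4 harmonic; the ratio L/(kπ) is strictly less than C_P = L/π, consistent with the sharp inequality ||u||_L² ≤ C_P ||u'||_L².


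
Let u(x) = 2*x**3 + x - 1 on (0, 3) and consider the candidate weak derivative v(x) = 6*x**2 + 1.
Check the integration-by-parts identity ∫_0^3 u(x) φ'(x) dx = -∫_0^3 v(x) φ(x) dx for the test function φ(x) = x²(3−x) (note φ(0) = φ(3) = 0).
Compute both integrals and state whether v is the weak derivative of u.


LHS = -3051/20, RHS = -3051/20. Yes, v = u' weakly.

u(x) = 2*x**3 + x - 1, classical derivative u'(x) = 6*x**2 + 1.
φ(x) = x²(3−x), so φ'(x) = 3*x*(2 - x).
Note φ(0) = φ(3) = 0, so the boundary term u·φ vanishes.
LHS = ∫_0^3 u(x) φ'(x) dx = ∫_0^3 (-6*x^5 + 12*x^4 - 3*x^3 + 9*x^2 - 6*x) dx. Term by term:
  ∫_0^3 -6*x^5 dx = -729;  ∫_0^3 12*x^4 dx = 2916/5;  ∫_0^3 -3*x^3 dx = -243/4;
  ∫_0^3 9*x^2 dx = 81;  ∫_0^3 -6*x dx = -27.
Sum: -729 + 2916/5 − 243/4 + 81 − 27 = -3051/20.
So LHS = -3051/20.
∫_0^3 v(x) φ(x) dx = ∫_0^3 (-6*x^5 + 18*x^4 - x^3 + 3*x^2) dx. Term by term:
  ∫_0^3 -6*x^5 dx = -729;  ∫_0^3 18*x^4 dx = 4374/5;  ∫_0^3 -x^3 dx = -81/4;
  ∫_0^3 3*x^2 dx = 27.
Sum: -729 + 4374/5 − 81/4 + 27 = 3051/20.
So RHS = -∫_0^3 v(x) φ(x) dx = -3051/20.
LHS = RHS, so the identity holds for this test φ.
Moreover u is smooth here and v(x) = u'(x) = 6*x**2 + 1 pointwise, so the identity holds for every test function. Hence v is the weak derivative of u.


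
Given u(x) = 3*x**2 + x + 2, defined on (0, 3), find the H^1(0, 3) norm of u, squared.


||u||_{H^1}^2 = 10869/10

The H^1 norm (squared) on an interval (0, L) is
  ||u||_{H^1}^2 = ∫_0^L u(x)^2 dx + ∫_0^L u'(x)^2 dx.
Compute u'(x) = 6*x + 1.
Then u(x)^2 = 9*x**4 + 6*x**3 + 13*x**2 + 4*x + 4 and u'(x)^2 = 36*x**2 + 12*x + 1.
Integrate each monomial from 0 to 3 using ∫_0^3 c·x^n dx = c·3^(n+1)/(n+1):
  ∫_0^3 u(x)^2 dx = ∫_0^3 (9*x^4 + 6*x^3 + 13*x^2 + 4*x + 4) dx. Term by term:
    ∫_0^3 9*x^4 dx = 2187/5;  ∫_0^3 6*x^3 dx = 243/2;  ∫_0^3 13*x^2 dx = 117;
    ∫_0^3 4*x dx = 18;  ∫_0^3 4 dx = 12.
  Sum: 2187/5 + 243/2 + 117 + 18 + 12 = 7059/10.
  ∫_0^3 u'(x)^2 dx = ∫_0^3 (36*x^2 + 12*x + 1) dx. Term by term:
    ∫_0^3 36*x^2 dx = 324;  ∫_0^3 12*x dx = 54;  ∫_0^3 1 dx = 3.
  Sum: 324 + 54 + 3 = 381.
Adding: ||u||_{H^1}^2 = 7059/10 + 381 = 10869/10.


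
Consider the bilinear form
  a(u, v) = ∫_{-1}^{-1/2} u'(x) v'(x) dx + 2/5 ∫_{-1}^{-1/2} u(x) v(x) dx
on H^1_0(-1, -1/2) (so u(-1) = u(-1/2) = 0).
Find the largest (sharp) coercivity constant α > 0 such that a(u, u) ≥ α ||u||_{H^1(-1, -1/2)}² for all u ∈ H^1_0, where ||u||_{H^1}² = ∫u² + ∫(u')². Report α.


α = 2*(1 + 10*π^2)/(5*(1 + 4*π^2))

Coercivity of a(·,·) on H^1_0(-1, -1/2) means a(u, u) ≥ α ||u||_{H^1}² for every u ∈ H^1_0.
The interval has length L = 1/2, and Poincaré/coercivity depend only on L. Here a(u, u) = ∫(u')² + (2/5)·∫u².
Here 0 < c = 2/5 < 1. The condition a(u,u) ≥ α||u||_{H^1}² reads (1−α)∫(u')² ≥ (α−c)∫u². Any admissible α is ≤ 1 (rapidly oscillating u have ∫u²/∫(u')² → 0), and α = 1 would force 0 ≥ (1−c)∫u², impossible since c < 1; so 1−α > 0. By the sharp Poincaré inequality on H^1_0 of an interval of length L, ∫(u')² ≥ (π/L)²∫u² with equality for the first sine mode sin(π(x−x₀)/L) (x₀ the left endpoint), so the inequality holds for all u iff (1−α)(π/L)² ≥ α − c, i.e. α ≤ ((π/L)² + c)/((π/L)² + 1) = (1 + c(L/π)²)/(1 + (L/π)²). With (π/L)² = 4*π^2 and c = 2/5, the largest admissible constant is α = ((π/L)² + c)/((π/L)² + 1).
Simplifying, α = 2*(1 + 10*π^2)/(5*(1 + 4*π^2)).


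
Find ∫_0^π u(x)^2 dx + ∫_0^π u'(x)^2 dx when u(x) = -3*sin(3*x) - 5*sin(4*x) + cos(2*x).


||u||_{H^1(0,π)}^2 = -36 + 260*π

u'(x) = -2*sin(2*x) - 9*cos(3*x) - 20*cos(4*x).
Expand u² and (u')² and integrate term by term on (0, π), using: for integers n ≥ 1, ∫_0^π sin²(nx) dx = ∫_0^π cos²(nx) dx = π/2; for n ≠ n', ∫_0^π sin(nx)sin(n'x) dx = ∫_0^π cos(nx)cos(n'x) dx = 0; and by product-to-sum, ∫_0^π sin(nx)cos(n'x) dx = ½∫_0^π [sin((n+n')x) + sin((n−n')x)] dx, which is 0 when n+n' is even and 2n/(n²−n'²) when n+n' is odd (it need not vanish on (0, π)).
  u² squared terms: (-5)²·∫sin(4x)² dx = 25·π/2 = 25*π/2;  (-3)²·∫sin(3x)² dx = 9·π/2 = 9*π/2;  (1)²·∫cos(2x)² dx = 1·π/2 = π/2.
  u² cross terms: 2·(-5)·(-3)·∫sin(4x)·sin(3x) dx = 30·(0) = 0;  2·(-5)·(1)·∫sin(4x)·cos(2x) dx = -10·(0) = 0;  2·(-3)·(1)·∫sin(3x)·cos(2x) dx = -6·(6/5) = -36/5.
  So ∫_0^π u² dx = 25*π/2 + 9*π/2 + π/2 + 0 + 0 − 36/5 = -36/5 + 35*π/2.
  (u')² squared terms: (-20)²·∫cos(4x)² dx = 400·π/2 = 200*π;  (-9)²·∫cos(3x)² dx = 81·π/2 = 81*π/2;  (-2)²·∫sin(2x)² dx = 4·π/2 = 2*π.
  (u')² cross terms: 2·(-20)·(-9)·∫cos(4x)·cos(3x) dx = 360·(0) = 0;  2·(-20)·(-2)·∫cos(4x)·sin(2x) dx = 80·(0) = 0;  2·(-9)·(-2)·∫cos(3x)·sin(2x) dx = 36·(-4/5) = -144/5.
  So ∫_0^π (u')² dx = 200*π + 81*π/2 + 2*π + 0 + 0 − 144/5 = -144/5 + 485*π/2.
||u||_{H^1}^2 = (-36/5 + 35*π/2) + (-144/5 + 485*π/2) = -36 + 260*π.


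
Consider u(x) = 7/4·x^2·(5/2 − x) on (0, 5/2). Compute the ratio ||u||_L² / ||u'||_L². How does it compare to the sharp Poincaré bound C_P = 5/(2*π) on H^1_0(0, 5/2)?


||u||_L² / ||u'||_L² = 5*sqrt(14)/28 < C_P = 5/(2*π).

u(x) = 7/4·x^2·(5/2 − x), so u'(x) = 7*x*(5 - 3*x)/4.
u(x) = 7/4·x^2·(5/2 − x) vanishes at x = 0 and x = 5/2, so u ∈ H^1_0(0, 5/2). Differentiate via the product rule and integrate the resulting polynomials term by term.
  ∫_0^5/2 u² dx = ∫_0^5/2 (49*x^6/16 - 245*x^5/16 + 1225*x^4/64) dx. Term by term:
    ∫_0^5/2 49*x^6/16 dx = 546875/2048;  ∫_0^5/2 -245*x^5/16 dx = -3828125/6144;  ∫_0^5/2 1225*x^4/64 dx = 765625/2048.
  Sum: 546875/2048 − 3828125/6144 + 765625/2048 = 109375/6144.
  ∫_0^5/2 (u')² dx = ∫_0^5/2 (441*x^4/16 - 735*x^3/8 + 1225*x^2/16) dx. Term by term:
    ∫_0^5/2 441*x^4/16 dx = 275625/512;  ∫_0^5/2 -735*x^3/8 dx = -459375/512;  ∫_0^5/2 1225*x^2/16 dx = 153125/384.
  Sum: 275625/512 − 459375/512 + 153125/384 = 30625/768.
∫_0^5/2 u² dx = 109375/6144, so ||u||_L² = 125*sqrt(42)/192.
∫_0^5/2 (u')² dx = 30625/768, so ||u'||_L² = 175*sqrt(3)/48.
Ratio ||u||_L² / ||u'||_L² = 5*sqrt(14)/28.
Sharp Poincaré constant on H^1_0(0, 5/2) is C_P = L/π = 5/(2*π), achieved by sin(2*π/5·x).
A polynomial bump cannot attain the sharp Poincaré constant (only the first sine eigenfunction does), so the ratio is strictly less than C_P, consistent with ||u||_L² ≤ C_P ||u'||_L².


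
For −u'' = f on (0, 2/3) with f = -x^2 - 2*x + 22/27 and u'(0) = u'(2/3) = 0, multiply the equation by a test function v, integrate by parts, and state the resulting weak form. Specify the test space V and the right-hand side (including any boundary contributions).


V = H^1(0, 2/3) (no boundary constraint on v; u is determined up to an additive constant); weak form: ∫_0^2/3 u'v' dx = ∫_0^2/3 (-x^2 - 2*x + 22/27) v dx for all v ∈ V.

Multiply both sides by a test function v and integrate from 0 to 2/3:
  ∫_0^2/3 −u''(x) v(x) dx = ∫_0^2/3 f(x) v(x) dx.
Integrate the LHS by parts once:
  ∫_0^2/3 −u'' v dx = −[u'(x) v(x)]_0^2/3 + ∫_0^2/3 u'(x) v'(x) dx.
Thus ∫_0^2/3 u'(x) v'(x) dx = ∫_0^2/3 f(x) v(x) dx + [u'(x) v(x)]_0^2/3.
Choose V so that boundary terms are either known or forced to vanish.
u has homogeneous Neumann: u'(0) = u'(2/3) = 0. So [u' v]_0^2/3 = 0·v(2/3) − 0·v(0) = 0 for any v; take V = H^1(0, 2/3).
Weak formulation: find u (satisfying any essential BC) such that ∫_0^2/3 u'(x) v'(x) dx = ∫_0^2/3 f v dx for all v ∈ V (homogeneous Neumann, so boundary terms vanish).
Substituting f(x) = -x^2 - 2*x + 22/27, the right-hand side is ∫_0^2/3 (-x^2 - 2*x + 22/27) v dx.
Compatibility check (pure Neumann): taking v ≡ 1 ∈ V gives 0 = ∫_0^2/3 f dx + (0) − (0), i.e. ∫_0^2/3 f dx must equal u'(0) − u'(2/3) = 0. Indeed ∫_0^2/3 (-x^2 - 2*x + 22/27) dx = 0, so the data are compatible. The solution is then unique only up to an additive constant (fix it e.g. by requiring ∫_0^2/3 u dx = 0).


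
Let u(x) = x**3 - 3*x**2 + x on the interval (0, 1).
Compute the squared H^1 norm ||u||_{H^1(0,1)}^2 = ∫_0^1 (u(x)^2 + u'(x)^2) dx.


||u||_{H^1}^2 = 83/42

The H^1 norm (squared) on an interval (0, L) is
  ||u||_{H^1}^2 = ∫_0^L u(x)^2 dx + ∫_0^L u'(x)^2 dx.
Compute u'(x) = 3*x**2 - 6*x + 1.
Then u(x)^2 = x**6 - 6*x**5 + 11*x**4 - 6*x**3 + x**2 and u'(x)^2 = 9*x**4 - 36*x**3 + 42*x**2 - 12*x + 1.
Integrate each monomial from 0 to 1 using ∫_0^1 c·x^n dx = c·1^(n+1)/(n+1):
  ∫_0^1 u(x)^2 dx = ∫_0^1 (x^6 - 6*x^5 + 11*x^4 - 6*x^3 + x^2) dx. Term by term:
    ∫_0^1 x^6 dx = 1/7;  ∫_0^1 -6*x^5 dx = -1;  ∫_0^1 11*x^4 dx = 11/5;
    ∫_0^1 -6*x^3 dx = -3/2;  ∫_0^1 x^2 dx = 1/3.
  Sum: 1/7 − 1 + 11/5 − 3/2 + 1/3 = 37/210.
  ∫_0^1 u'(x)^2 dx = ∫_0^1 (9*x^4 - 36*x^3 + 42*x^2 - 12*x + 1) dx. Term by term:
    ∫_0^1 9*x^4 dx = 9/5;  ∫_0^1 -36*x^3 dx = -9;  ∫_0^1 42*x^2 dx = 14;
    ∫_0^1 -12*x dx = -6;  ∫_0^1 1 dx = 1.
  Sum: 9/5 − 9 + 14 − 6 + 1 = 9/5.
Adding: ||u||_{H^1}^2 = 37/210 + 9/5 = 83/42.


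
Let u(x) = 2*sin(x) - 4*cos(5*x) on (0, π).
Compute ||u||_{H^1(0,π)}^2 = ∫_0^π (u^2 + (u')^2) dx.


||u||_{H^1(0,π)}^2 = 212*π

u'(x) = 20*sin(5*x) + 2*cos(x).
Expand u² and (u')² and integrate term by term on (0, π), using: for integers n ≥ 1, ∫_0^π sin²(nx) dx = ∫_0^π cos²(nx) dx = π/2; for n ≠ n', ∫_0^π sin(nx)sin(n'x) dx = ∫_0^π cos(nx)cos(n'x) dx = 0; and by product-to-sum, ∫_0^π sin(nx)cos(n'x) dx = ½∫_0^π [sin((n+n')x) + sin((n−n')x)] dx, which is 0 when n+n' is even and 2n/(n²−n'²) when n+n' is odd (it need not vanish on (0, π)).
  u² squared terms: (-4)²·∫cos(5x)² dx = 16·π/2 = 8*π;  (2)²·∫sin(x)² dx = 4·π/2 = 2*π.
  u² cross terms: 2·(-4)·(2)·∫cos(5x)·sin(x) dx = -16·(0) = 0.
  So ∫_0^π u² dx = 8*π + 2*π + 0 = 10*π.
  (u')² squared terms: (2)²·∫cos(x)² dx = 4·π/2 = 2*π;  (20)²·∫sin(5x)² dx = 400·π/2 = 200*π.
  (u')² cross terms: 2·(2)·(20)·∫cos(x)·sin(5x) dx = 80·(0) = 0.
  So ∫_0^π (u')² dx = 2*π + 200*π + 0 = 202*π.
||u||_{H^1}^2 = (10*π) + (202*π) = 212*π.


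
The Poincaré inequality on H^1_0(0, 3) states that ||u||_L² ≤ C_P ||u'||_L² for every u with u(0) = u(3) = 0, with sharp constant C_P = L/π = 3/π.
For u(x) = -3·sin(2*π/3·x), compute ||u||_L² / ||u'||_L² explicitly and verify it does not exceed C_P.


||u||_L² / ||u'||_L² = 3/(2*π) < C_P = 3/π.

u(x) = -3·sin(2*π/3·x), so u'(x) = -2*π*cos(2*π*x/3).
Writing u(x) = A·sin(kπx/L) with A = -3 and k = 2, use ∫_0^L sin²(kπx/L) dx = L/2 and ∫_0^L cos²(kπx/L) dx = L/2.
u² = 9·sin²(2*π/3·x) and (u')² = 4*π^2·cos²(2*π/3·x), and each of sin², cos² integrates to L/2 = 3/2 over (0, 3).
∫_0^3 u² dx = 27/2, so ||u||_L² = 3*sqrt(6)/2.
∫_0^3 (u')² dx = 6*π^2, so ||u'||_L² = sqrt(6)*π.
Ratio ||u||_L² / ||u'||_L² = 3/(2*π).
Sharp Poincaré constant on H^1_0(0, 3) is C_P = L/π = 3/π, achieved by sin(π/3·x).
This is the k = 2 harmonic; the ratio L/(kπ) is strictly less than C_P = L/π, consistent with the sharp inequality ||u||_L² ≤ C_P ||u'||_L².


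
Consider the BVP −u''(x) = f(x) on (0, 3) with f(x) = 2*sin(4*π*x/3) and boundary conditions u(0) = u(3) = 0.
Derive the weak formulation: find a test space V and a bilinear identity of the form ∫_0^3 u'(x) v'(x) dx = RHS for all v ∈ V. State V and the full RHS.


V = H^1_0(0, 3) (so v(0) = v(3) = 0); weak form: ∫_0^3 u'v' dx = ∫_0^3 (2*sin(4*π*x/3)) v dx for all v ∈ V.

Multiply both sides by a test function v and integrate from 0 to 3:
  ∫_0^3 −u''(x) v(x) dx = ∫_0^3 f(x) v(x) dx.
Integrate the LHS by parts once:
  ∫_0^3 −u'' v dx = −[u'(x) v(x)]_0^3 + ∫_0^3 u'(x) v'(x) dx.
Thus ∫_0^3 u'(x) v'(x) dx = ∫_0^3 f(x) v(x) dx + [u'(x) v(x)]_0^3.
Choose V so that boundary terms are either known or forced to vanish.
u is Dirichlet: u(0) = u(3) = 0. Let V = H^1_0(0, 3); then v(0) = v(3) = 0, and [u' v]_0^3 = 0.
Weak formulation: find u (satisfying any essential BC) such that ∫_0^3 u'(x) v'(x) dx = ∫_0^3 f v dx for all v ∈ V.
Substituting f(x) = 2*sin(4*π*x/3), the right-hand side is ∫_0^3 (2*sin(4*π*x/3)) v dx.


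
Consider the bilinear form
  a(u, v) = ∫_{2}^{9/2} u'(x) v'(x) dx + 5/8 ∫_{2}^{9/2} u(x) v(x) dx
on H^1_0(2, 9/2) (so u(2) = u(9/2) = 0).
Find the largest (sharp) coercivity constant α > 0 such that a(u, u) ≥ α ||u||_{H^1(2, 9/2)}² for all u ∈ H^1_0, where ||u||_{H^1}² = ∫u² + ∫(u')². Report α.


α = (125 + 32*π^2)/(8*(25 + 4*π^2))

Coercivity of a(·,·) on H^1_0(2, 9/2) means a(u, u) ≥ α ||u||_{H^1}² for every u ∈ H^1_0.
The interval has length L = 5/2, and Poincaré/coercivity depend only on L. Here a(u, u) = ∫(u')² + (5/8)·∫u².
Here 0 < c = 5/8 < 1. The condition a(u,u) ≥ α||u||_{H^1}² reads (1−α)∫(u')² ≥ (α−c)∫u². Any admissible α is ≤ 1 (rapidly oscillating u have ∫u²/∫(u')² → 0), and α = 1 would force 0 ≥ (1−c)∫u², impossible since c < 1; so 1−α > 0. By the sharp Poincaré inequality on H^1_0 of an interval of length L, ∫(u')² ≥ (π/L)²∫u² with equality for the first sine mode sin(π(x−x₀)/L) (x₀ the left endpoint), so the inequality holds for all u iff (1−α)(π/L)² ≥ α − c, i.e. α ≤ ((π/L)² + c)/((π/L)² + 1) = (1 + c(L/π)²)/(1 + (L/π)²). With (π/L)² = 4*π^2/25 and c = 5/8, the largest admissible constant is α = ((π/L)² + c)/((π/L)² + 1).
Simplifying, α = (125 + 32*π^2)/(8*(25 + 4*π^2)).


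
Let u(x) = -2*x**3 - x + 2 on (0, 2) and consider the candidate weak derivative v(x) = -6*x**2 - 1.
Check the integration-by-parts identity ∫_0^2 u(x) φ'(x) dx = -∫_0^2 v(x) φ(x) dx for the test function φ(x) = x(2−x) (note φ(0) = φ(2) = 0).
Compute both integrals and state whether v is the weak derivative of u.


LHS = 164/15, RHS = 164/15. Yes, v = u' weakly.

u(x) = -2*x**3 - x + 2, classical derivative u'(x) = -6*x**2 - 1.
φ(x) = x(2−x), so φ'(x) = 2 - 2*x.
Note φ(0) = φ(2) = 0, so the boundary term u·φ vanishes.
LHS = ∫_0^2 u(x) φ'(x) dx = ∫_0^2 (4*x^4 - 4*x^3 + 2*x^2 - 6*x + 4) dx. Term by term:
  ∫_0^2 4*x^4 dx = 128/5;  ∫_0^2 -4*x^3 dx = -16;  ∫_0^2 2*x^2 dx = 16/3;
  ∫_0^2 -6*x dx = -12;  ∫_0^2 4 dx = 8.
Sum: 128/5 − 16 + 16/3 − 12 + 8 = 164/15.
So LHS = 164/15.
∫_0^2 v(x) φ(x) dx = ∫_0^2 (6*x^4 - 12*x^3 + x^2 - 2*x) dx. Term by term:
  ∫_0^2 6*x^4 dx = 192/5;  ∫_0^2 -12*x^3 dx = -48;  ∫_0^2 x^2 dx = 8/3;
  ∫_0^2 -2*x dx = -4.
Sum: 192/5 − 48 + 8/3 − 4 = -164/15.
So RHS = -∫_0^2 v(x) φ(x) dx = 164/15.
LHS = RHS, so the identity holds for this test φ.
Moreover u is smooth here and v(x) = u'(x) = -6*x**2 - 1 pointwise, so the identity holds for every test function. Hence v is the weak derivative of u.


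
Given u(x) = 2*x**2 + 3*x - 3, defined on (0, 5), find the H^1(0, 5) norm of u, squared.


||u||_{H^1}^2 = 15245/3

The H^1 norm (squared) on an interval (0, L) is
  ||u||_{H^1}^2 = ∫_0^L u(x)^2 dx + ∫_0^L u'(x)^2 dx.
Compute u'(x) = 4*x + 3.
Then u(x)^2 = 4*x**4 + 12*x**3 - 3*x**2 - 18*x + 9 and u'(x)^2 = 16*x**2 + 24*x + 9.
Integrate each monomial from 0 to 5 using ∫_0^5 c·x^n dx = c·5^(n+1)/(n+1):
  ∫_0^5 u(x)^2 dx = ∫_0^5 (4*x^4 + 12*x^3 - 3*x^2 - 18*x + 9) dx. Term by term:
    ∫_0^5 4*x^4 dx = 2500;  ∫_0^5 12*x^3 dx = 1875;  ∫_0^5 -3*x^2 dx = -125;
    ∫_0^5 -18*x dx = -225;  ∫_0^5 9 dx = 45.
  Sum: 2500 + 1875 − 125 − 225 + 45 = 4070.
  ∫_0^5 u'(x)^2 dx = ∫_0^5 (16*x^2 + 24*x + 9) dx. Term by term:
    ∫_0^5 16*x^2 dx = 2000/3;  ∫_0^5 24*x dx = 300;  ∫_0^5 9 dx = 45.
  Sum: 2000/3 + 300 + 45 = 3035/3.
Adding: ||u||_{H^1}^2 = 4070 + 3035/3 = 15245/3.


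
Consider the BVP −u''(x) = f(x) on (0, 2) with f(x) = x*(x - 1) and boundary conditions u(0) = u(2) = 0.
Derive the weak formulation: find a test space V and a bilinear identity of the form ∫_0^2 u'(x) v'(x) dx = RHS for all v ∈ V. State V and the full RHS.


V = H^1_0(0, 2) (so v(0) = v(2) = 0); weak form: ∫_0^2 u'v' dx = ∫_0^2 (x*(x - 1)) v dx for all v ∈ V.

Multiply both sides by a test function v and integrate from 0 to 2:
  ∫_0^2 −u''(x) v(x) dx = ∫_0^2 f(x) v(x) dx.
Integrate the LHS by parts once:
  ∫_0^2 −u'' v dx = −[u'(x) v(x)]_0^2 + ∫_0^2 u'(x) v'(x) dx.
Thus ∫_0^2 u'(x) v'(x) dx = ∫_0^2 f(x) v(x) dx + [u'(x) v(x)]_0^2.
Choose V so that boundary terms are either known or forced to vanish.
u is Dirichlet: u(0) = u(2) = 0. Let V = H^1_0(0, 2); then v(0) = v(2) = 0, and [u' v]_0^2 = 0.
Weak formulation: find u (satisfying any essential BC) such that ∫_0^2 u'(x) v'(x) dx = ∫_0^2 f v dx for all v ∈ V.
Substituting f(x) = x*(x - 1), the right-hand side is ∫_0^2 (x*(x - 1)) v dx.


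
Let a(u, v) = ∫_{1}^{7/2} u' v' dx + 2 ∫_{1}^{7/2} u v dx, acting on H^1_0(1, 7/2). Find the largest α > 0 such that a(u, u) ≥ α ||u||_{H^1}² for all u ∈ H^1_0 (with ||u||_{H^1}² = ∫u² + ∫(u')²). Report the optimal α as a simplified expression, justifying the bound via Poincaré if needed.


α = 1

Coercivity of a(·,·) on H^1_0(1, 7/2) means a(u, u) ≥ α ||u||_{H^1}² for every u ∈ H^1_0.
The interval has length L = 5/2, and Poincaré/coercivity depend only on L. Here a(u, u) = ∫(u')² + (2)·∫u².
Here c = 2 ≥ 1, so a(u,u) = ∫(u')² + c∫u² ≥ ∫(u')² + ∫u² = ||u||_{H^1}², i.e. α = 1 works. No larger α is possible: a(u,u) ≥ α||u||_{H^1}² means (1−α)∫(u')² ≥ (α−c)∫u², and for the modes u_n = sin(nπ(x−x₀)/L) (x₀ the left endpoint) one has ∫u_n²/∫(u_n')² = (L/(nπ))² → 0, so a(u_n,u_n)/||u_n||_{H^1}² → 1. Hence the optimal constant is α = 1.
Therefore α = 1.


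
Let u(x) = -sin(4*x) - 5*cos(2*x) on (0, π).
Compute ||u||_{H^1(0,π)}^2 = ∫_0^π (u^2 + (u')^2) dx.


||u||_{H^1(0,π)}^2 = 71*π

u'(x) = 10*sin(2*x) - 4*cos(4*x).
Expand u² and (u')² and integrate term by term on (0, π), using: for integers n ≥ 1, ∫_0^π sin²(nx) dx = ∫_0^π cos²(nx) dx = π/2; for n ≠ n', ∫_0^π sin(nx)sin(n'x) dx = ∫_0^π cos(nx)cos(n'x) dx = 0; and by product-to-sum, ∫_0^π sin(nx)cos(n'x) dx = ½∫_0^π [sin((n+n')x) + sin((n−n')x)] dx, which is 0 when n+n' is even and 2n/(n²−n'²) when n+n' is odd (it need not vanish on (0, π)).
  u² squared terms: (-1)²·∫sin(4x)² dx = 1·π/2 = π/2;  (-5)²·∫cos(2x)² dx = 25·π/2 = 25*π/2.
  u² cross terms: 2·(-1)·(-5)·∫sin(4x)·cos(2x) dx = 10·(0) = 0.
  So ∫_0^π u² dx = π/2 + 25*π/2 + 0 = 13*π.
  (u')² squared terms: (-4)²·∫cos(4x)² dx = 16·π/2 = 8*π;  (10)²·∫sin(2x)² dx = 100·π/2 = 50*π.
  (u')² cross terms: 2·(-4)·(10)·∫cos(4x)·sin(2x) dx = -80·(0) = 0.
  So ∫_0^π (u')² dx = 8*π + 50*π + 0 = 58*π.
||u||_{H^1}^2 = (13*π) + (58*π) = 71*π.


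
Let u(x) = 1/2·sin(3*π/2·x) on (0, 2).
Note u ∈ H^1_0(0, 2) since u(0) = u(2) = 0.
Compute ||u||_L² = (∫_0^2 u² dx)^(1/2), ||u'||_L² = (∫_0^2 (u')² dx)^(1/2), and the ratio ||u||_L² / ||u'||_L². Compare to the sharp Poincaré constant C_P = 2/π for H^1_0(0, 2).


||u||_L² / ||u'||_L² = 2/(3*π) < C_P = 2/π.

u(x) = 1/2·sin(3*π/2·x), so u'(x) = 3*π*cos(3*π*x/2)/4.
Writing u(x) = A·sin(kπx/L) with A = 1/2 and k = 3, use ∫_0^L sin²(kπx/L) dx = L/2 and ∫_0^L cos²(kπx/L) dx = L/2.
u² = 1/4·sin²(3*π/2·x) and (u')² = 9*π^2/16·cos²(3*π/2·x), and each of sin², cos² integrates to L/2 = 1 over (0, 2).
∫_0^2 u² dx = 1/4, so ||u||_L² = 1/2.
∫_0^2 (u')² dx = 9*π^2/16, so ||u'||_L² = 3*π/4.
Ratio ||u||_L² / ||u'||_L² = 2/(3*π).
Sharp Poincaré constant on H^1_0(0, 2) is C_P = L/π = 2/π, achieved by sin(π/2·x).
This is the k = 3 harmonic; the ratio L/(kπ) is strictly less than C_P = L/π, consistent with the sharp inequality ||u||_L² ≤ C_P ||u'||_L².
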